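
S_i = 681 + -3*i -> [681, 678, 675, 672, 669]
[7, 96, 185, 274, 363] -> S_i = 7 + 89*i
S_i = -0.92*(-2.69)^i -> [-0.92, 2.47, -6.66, 17.91, -48.17]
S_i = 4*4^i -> [4, 16, 64, 256, 1024]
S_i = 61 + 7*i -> [61, 68, 75, 82, 89]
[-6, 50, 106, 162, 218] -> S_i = -6 + 56*i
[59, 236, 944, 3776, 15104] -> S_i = 59*4^i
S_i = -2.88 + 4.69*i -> [-2.88, 1.81, 6.5, 11.19, 15.88]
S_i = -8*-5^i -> [-8, 40, -200, 1000, -5000]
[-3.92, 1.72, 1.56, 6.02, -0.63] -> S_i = Random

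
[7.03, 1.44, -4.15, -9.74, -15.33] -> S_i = 7.03 + -5.59*i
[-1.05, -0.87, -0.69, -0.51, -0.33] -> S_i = -1.05 + 0.18*i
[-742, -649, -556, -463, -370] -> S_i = -742 + 93*i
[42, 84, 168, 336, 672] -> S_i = 42*2^i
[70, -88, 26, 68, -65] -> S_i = Random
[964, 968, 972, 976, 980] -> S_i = 964 + 4*i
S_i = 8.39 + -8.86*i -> [8.39, -0.47, -9.33, -18.19, -27.05]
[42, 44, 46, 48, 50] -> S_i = 42 + 2*i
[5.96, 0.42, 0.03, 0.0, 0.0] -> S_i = 5.96*0.07^i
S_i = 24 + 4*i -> [24, 28, 32, 36, 40]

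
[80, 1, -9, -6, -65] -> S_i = Random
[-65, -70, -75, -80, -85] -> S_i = -65 + -5*i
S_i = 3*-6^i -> [3, -18, 108, -648, 3888]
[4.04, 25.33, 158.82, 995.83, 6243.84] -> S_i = 4.04*6.27^i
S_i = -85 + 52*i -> [-85, -33, 19, 71, 123]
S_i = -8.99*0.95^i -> [-8.99, -8.54, -8.11, -7.71, -7.32]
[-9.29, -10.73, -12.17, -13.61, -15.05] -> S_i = -9.29 + -1.44*i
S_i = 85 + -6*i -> [85, 79, 73, 67, 61]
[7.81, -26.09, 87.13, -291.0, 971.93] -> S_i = 7.81*(-3.34)^i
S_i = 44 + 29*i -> [44, 73, 102, 131, 160]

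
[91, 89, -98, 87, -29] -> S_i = Random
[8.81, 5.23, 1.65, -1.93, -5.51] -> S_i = 8.81 + -3.58*i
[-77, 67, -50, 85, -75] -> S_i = Random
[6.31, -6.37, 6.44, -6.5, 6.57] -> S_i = 6.31*(-1.01)^i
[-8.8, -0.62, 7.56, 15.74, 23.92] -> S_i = -8.80 + 8.18*i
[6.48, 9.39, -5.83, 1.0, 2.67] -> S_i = Random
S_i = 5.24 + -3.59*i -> [5.24, 1.65, -1.94, -5.53, -9.12]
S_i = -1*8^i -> [-1, -8, -64, -512, -4096]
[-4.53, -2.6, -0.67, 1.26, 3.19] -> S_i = -4.53 + 1.93*i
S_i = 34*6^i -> [34, 204, 1224, 7344, 44064]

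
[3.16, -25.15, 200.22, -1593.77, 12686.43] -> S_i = 3.16*(-7.96)^i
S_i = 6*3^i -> [6, 18, 54, 162, 486]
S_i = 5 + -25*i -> [5, -20, -45, -70, -95]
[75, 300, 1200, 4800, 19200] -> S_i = 75*4^i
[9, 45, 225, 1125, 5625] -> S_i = 9*5^i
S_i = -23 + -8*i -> [-23, -31, -39, -47, -55]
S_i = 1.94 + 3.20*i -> [1.94, 5.14, 8.34, 11.54, 14.74]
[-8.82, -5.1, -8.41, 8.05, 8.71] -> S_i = Random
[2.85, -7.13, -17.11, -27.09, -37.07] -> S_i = 2.85 + -9.98*i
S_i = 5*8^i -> [5, 40, 320, 2560, 20480]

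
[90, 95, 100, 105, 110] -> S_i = 90 + 5*i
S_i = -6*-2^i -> [-6, 12, -24, 48, -96]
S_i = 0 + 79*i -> [0, 79, 158, 237, 316]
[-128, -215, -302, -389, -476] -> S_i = -128 + -87*i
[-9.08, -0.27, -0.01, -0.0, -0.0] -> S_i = -9.08*0.03^i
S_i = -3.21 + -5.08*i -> [-3.21, -8.29, -13.37, -18.45, -23.53]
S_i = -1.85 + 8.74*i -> [-1.85, 6.89, 15.63, 24.37, 33.11]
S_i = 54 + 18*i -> [54, 72, 90, 108, 126]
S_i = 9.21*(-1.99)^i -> [9.21, -18.33, 36.47, -72.58, 144.43]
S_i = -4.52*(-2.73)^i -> [-4.52, 12.34, -33.69, 91.97, -251.07]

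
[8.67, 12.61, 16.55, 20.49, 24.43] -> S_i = 8.67 + 3.94*i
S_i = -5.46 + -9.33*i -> [-5.46, -14.79, -24.12, -33.45, -42.78]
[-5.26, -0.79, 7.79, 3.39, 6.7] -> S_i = Random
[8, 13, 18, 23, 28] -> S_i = 8 + 5*i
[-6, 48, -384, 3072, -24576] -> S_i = -6*-8^i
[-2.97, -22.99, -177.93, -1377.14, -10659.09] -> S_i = -2.97*7.74^i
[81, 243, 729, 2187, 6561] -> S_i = 81*3^i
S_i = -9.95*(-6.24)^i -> [-9.95, 62.09, -387.43, 2417.56, -15085.56]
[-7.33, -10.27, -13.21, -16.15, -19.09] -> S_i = -7.33 + -2.94*i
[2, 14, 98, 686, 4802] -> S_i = 2*7^i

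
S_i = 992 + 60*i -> [992, 1052, 1112, 1172, 1232]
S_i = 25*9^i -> [25, 225, 2025, 18225, 164025]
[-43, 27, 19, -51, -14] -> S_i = Random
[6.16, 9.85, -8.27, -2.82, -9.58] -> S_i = Random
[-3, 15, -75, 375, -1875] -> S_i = -3*-5^i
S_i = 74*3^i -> [74, 222, 666, 1998, 5994]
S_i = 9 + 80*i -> [9, 89, 169, 249, 329]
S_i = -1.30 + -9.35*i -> [-1.3, -10.65, -20.0, -29.35, -38.7]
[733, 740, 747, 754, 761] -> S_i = 733 + 7*i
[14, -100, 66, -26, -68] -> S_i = Random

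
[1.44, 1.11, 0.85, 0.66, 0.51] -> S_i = 1.44*0.77^i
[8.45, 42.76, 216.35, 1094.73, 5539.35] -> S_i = 8.45*5.06^i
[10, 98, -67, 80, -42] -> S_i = Random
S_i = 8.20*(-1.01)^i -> [8.2, -8.28, 8.36, -8.45, 8.53]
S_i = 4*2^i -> [4, 8, 16, 32, 64]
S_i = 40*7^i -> [40, 280, 1960, 13720, 96040]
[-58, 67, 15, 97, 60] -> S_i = Random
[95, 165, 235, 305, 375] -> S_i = 95 + 70*i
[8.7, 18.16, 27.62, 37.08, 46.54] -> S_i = 8.70 + 9.46*i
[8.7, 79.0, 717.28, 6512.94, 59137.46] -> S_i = 8.70*9.08^i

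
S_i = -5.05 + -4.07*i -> [-5.05, -9.12, -13.19, -17.26, -21.33]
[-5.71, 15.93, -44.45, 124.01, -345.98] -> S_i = -5.71*(-2.79)^i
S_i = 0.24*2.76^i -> [0.24, 0.66, 1.83, 5.05, 13.93]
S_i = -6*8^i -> [-6, -48, -384, -3072, -24576]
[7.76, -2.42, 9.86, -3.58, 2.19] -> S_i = Random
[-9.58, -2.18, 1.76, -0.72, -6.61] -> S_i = Random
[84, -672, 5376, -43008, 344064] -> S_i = 84*-8^i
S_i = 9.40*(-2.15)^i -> [9.4, -20.21, 43.45, -93.42, 200.85]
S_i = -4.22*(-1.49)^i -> [-4.22, 6.29, -9.37, 13.96, -20.8]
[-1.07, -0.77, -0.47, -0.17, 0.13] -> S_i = -1.07 + 0.30*i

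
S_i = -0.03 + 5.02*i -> [-0.03, 4.99, 10.01, 15.03, 20.05]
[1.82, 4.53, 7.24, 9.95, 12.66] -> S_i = 1.82 + 2.71*i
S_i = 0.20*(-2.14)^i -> [0.2, -0.43, 0.92, -1.96, 4.19]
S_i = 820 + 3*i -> [820, 823, 826, 829, 832]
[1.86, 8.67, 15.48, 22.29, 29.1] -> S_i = 1.86 + 6.81*i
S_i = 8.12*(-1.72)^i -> [8.12, -13.97, 24.02, -41.32, 71.07]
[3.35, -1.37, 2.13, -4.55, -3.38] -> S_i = Random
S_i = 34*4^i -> [34, 136, 544, 2176, 8704]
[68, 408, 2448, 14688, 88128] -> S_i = 68*6^i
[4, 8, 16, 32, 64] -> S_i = 4*2^i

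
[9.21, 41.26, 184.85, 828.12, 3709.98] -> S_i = 9.21*4.48^i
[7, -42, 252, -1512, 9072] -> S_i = 7*-6^i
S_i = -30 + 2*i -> [-30, -28, -26, -24, -22]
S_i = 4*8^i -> [4, 32, 256, 2048, 16384]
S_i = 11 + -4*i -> [11, 7, 3, -1, -5]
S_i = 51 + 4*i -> [51, 55, 59, 63, 67]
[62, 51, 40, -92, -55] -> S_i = Random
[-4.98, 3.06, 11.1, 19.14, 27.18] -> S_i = -4.98 + 8.04*i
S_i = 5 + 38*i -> [5, 43, 81, 119, 157]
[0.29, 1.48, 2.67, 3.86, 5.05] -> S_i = 0.29 + 1.19*i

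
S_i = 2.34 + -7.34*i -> [2.34, -5.0, -12.34, -19.68, -27.02]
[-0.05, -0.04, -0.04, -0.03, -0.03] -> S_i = -0.05*0.88^i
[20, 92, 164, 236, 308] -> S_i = 20 + 72*i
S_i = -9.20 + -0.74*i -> [-9.2, -9.94, -10.68, -11.42, -12.16]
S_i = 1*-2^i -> [1, -2, 4, -8, 16]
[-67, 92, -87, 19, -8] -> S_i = Random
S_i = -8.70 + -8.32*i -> [-8.7, -17.02, -25.34, -33.66, -41.98]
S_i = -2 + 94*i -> [-2, 92, 186, 280, 374]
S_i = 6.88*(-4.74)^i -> [6.88, -32.61, 154.58, -732.7, 3472.98]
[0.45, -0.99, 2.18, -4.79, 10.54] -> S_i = 0.45*(-2.20)^i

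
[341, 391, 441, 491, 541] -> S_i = 341 + 50*i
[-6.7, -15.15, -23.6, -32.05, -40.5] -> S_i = -6.70 + -8.45*i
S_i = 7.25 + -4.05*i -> [7.25, 3.2, -0.85, -4.9, -8.95]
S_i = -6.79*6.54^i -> [-6.79, -44.41, -290.42, -1899.34, -12421.69]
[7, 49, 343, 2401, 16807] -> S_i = 7*7^i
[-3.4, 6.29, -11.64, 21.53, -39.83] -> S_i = -3.40*(-1.85)^i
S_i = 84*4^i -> [84, 336, 1344, 5376, 21504]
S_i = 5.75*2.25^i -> [5.75, 12.94, 29.11, 65.5, 147.37]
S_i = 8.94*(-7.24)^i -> [8.94, -64.73, 468.61, -3392.76, 24563.59]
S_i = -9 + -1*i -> [-9, -10, -11, -12, -13]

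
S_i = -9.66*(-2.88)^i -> [-9.66, 27.82, -80.12, 230.76, -664.58]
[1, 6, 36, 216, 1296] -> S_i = 1*6^i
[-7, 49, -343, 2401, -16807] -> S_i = -7*-7^i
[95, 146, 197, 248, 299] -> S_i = 95 + 51*i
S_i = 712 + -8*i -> [712, 704, 696, 688, 680]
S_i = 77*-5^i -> [77, -385, 1925, -9625, 48125]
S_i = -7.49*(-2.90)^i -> [-7.49, 21.72, -62.99, 182.67, -529.75]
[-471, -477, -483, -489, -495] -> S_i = -471 + -6*i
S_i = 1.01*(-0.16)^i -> [1.01, -0.16, 0.03, -0.0, 0.0]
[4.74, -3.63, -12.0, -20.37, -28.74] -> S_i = 4.74 + -8.37*i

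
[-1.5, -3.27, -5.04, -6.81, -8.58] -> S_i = -1.50 + -1.77*i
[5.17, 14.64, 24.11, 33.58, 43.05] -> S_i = 5.17 + 9.47*i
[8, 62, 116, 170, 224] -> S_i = 8 + 54*i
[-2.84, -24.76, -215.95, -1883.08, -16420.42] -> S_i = -2.84*8.72^i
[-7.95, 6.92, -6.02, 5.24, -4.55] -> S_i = -7.95*(-0.87)^i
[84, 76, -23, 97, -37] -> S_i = Random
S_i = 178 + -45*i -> [178, 133, 88, 43, -2]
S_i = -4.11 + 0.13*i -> [-4.11, -3.98, -3.85, -3.72, -3.59]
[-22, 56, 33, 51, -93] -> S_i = Random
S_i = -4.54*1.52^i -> [-4.54, -6.9, -10.49, -15.94, -24.23]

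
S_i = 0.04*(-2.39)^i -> [0.04, -0.1, 0.23, -0.55, 1.31]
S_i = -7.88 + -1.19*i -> [-7.88, -9.07, -10.26, -11.45, -12.64]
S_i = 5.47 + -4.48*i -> [5.47, 0.99, -3.49, -7.97, -12.45]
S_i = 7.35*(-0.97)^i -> [7.35, -7.13, 6.92, -6.71, 6.51]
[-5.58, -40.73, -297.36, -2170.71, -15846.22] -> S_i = -5.58*7.30^i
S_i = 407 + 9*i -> [407, 416, 425, 434, 443]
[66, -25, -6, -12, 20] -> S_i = Random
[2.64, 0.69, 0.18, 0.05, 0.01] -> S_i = 2.64*0.26^i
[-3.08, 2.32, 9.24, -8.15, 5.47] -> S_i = Random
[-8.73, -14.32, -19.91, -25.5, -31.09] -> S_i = -8.73 + -5.59*i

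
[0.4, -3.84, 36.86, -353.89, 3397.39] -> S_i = 0.40*(-9.60)^i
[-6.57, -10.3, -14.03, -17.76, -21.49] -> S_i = -6.57 + -3.73*i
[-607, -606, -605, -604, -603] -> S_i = -607 + 1*i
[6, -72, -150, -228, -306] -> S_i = 6 + -78*i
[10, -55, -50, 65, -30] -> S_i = Random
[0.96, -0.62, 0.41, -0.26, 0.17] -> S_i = 0.96*(-0.65)^i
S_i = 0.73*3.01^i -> [0.73, 2.2, 6.61, 19.91, 59.92]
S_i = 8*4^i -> [8, 32, 128, 512, 2048]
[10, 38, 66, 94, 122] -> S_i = 10 + 28*i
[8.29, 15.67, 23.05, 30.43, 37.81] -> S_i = 8.29 + 7.38*i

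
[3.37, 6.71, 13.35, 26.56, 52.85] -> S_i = 3.37*1.99^i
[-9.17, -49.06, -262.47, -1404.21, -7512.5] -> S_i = -9.17*5.35^i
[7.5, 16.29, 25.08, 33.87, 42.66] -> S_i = 7.50 + 8.79*i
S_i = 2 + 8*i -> [2, 10, 18, 26, 34]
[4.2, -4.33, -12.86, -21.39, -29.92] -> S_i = 4.20 + -8.53*i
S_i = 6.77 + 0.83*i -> [6.77, 7.6, 8.43, 9.26, 10.09]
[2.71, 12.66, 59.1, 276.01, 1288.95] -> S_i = 2.71*4.67^i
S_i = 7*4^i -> [7, 28, 112, 448, 1792]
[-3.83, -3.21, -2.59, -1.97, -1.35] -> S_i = -3.83 + 0.62*i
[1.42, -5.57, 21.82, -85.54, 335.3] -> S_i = 1.42*(-3.92)^i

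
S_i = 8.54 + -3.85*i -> [8.54, 4.69, 0.84, -3.01, -6.86]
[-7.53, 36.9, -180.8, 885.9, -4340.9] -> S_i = -7.53*(-4.90)^i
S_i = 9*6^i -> [9, 54, 324, 1944, 11664]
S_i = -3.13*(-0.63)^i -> [-3.13, 1.97, -1.24, 0.78, -0.49]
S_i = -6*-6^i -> [-6, 36, -216, 1296, -7776]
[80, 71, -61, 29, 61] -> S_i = Random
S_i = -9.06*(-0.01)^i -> [-9.06, 0.09, -0.0, 0.0, -0.0]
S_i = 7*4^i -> [7, 28, 112, 448, 1792]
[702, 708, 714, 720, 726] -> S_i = 702 + 6*i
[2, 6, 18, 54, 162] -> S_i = 2*3^i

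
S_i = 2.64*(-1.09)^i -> [2.64, -2.88, 3.14, -3.42, 3.73]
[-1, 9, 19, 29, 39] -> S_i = -1 + 10*i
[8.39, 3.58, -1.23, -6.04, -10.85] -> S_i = 8.39 + -4.81*i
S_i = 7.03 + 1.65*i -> [7.03, 8.68, 10.33, 11.98, 13.63]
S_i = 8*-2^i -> [8, -16, 32, -64, 128]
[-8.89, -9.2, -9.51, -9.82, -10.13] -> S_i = -8.89 + -0.31*i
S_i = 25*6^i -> [25, 150, 900, 5400, 32400]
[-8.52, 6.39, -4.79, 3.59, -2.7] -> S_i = -8.52*(-0.75)^i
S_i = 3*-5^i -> [3, -15, 75, -375, 1875]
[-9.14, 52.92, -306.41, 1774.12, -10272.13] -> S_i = -9.14*(-5.79)^i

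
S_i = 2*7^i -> [2, 14, 98, 686, 4802]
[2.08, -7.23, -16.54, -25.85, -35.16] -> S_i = 2.08 + -9.31*i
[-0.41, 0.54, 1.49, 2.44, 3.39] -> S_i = -0.41 + 0.95*i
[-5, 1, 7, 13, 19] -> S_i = -5 + 6*i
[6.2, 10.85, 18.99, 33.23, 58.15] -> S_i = 6.20*1.75^i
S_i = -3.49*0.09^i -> [-3.49, -0.31, -0.03, -0.0, -0.0]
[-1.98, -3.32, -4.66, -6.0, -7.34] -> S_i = -1.98 + -1.34*i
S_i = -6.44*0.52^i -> [-6.44, -3.35, -1.74, -0.91, -0.47]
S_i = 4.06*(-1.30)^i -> [4.06, -5.28, 6.86, -8.92, 11.6]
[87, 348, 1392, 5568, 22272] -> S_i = 87*4^i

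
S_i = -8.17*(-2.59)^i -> [-8.17, 21.16, -54.81, 141.95, -367.64]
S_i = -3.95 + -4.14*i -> [-3.95, -8.09, -12.23, -16.37, -20.51]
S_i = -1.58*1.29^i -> [-1.58, -2.04, -2.63, -3.39, -4.38]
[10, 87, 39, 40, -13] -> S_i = Random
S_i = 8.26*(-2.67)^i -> [8.26, -22.05, 58.88, -157.22, 419.78]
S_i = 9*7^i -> [9, 63, 441, 3087, 21609]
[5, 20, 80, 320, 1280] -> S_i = 5*4^i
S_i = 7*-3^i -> [7, -21, 63, -189, 567]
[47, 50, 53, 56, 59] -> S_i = 47 + 3*i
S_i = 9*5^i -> [9, 45, 225, 1125, 5625]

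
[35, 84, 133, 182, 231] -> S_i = 35 + 49*i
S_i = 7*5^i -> [7, 35, 175, 875, 4375]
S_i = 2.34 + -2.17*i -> [2.34, 0.17, -2.0, -4.17, -6.34]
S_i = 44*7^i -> [44, 308, 2156, 15092, 105644]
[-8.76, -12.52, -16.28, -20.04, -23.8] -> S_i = -8.76 + -3.76*i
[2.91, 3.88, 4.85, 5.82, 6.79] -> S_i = 2.91 + 0.97*i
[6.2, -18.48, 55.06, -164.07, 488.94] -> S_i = 6.20*(-2.98)^i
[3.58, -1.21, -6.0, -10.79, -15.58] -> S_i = 3.58 + -4.79*i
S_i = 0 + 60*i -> [0, 60, 120, 180, 240]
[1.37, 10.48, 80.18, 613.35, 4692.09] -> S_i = 1.37*7.65^i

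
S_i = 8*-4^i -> [8, -32, 128, -512, 2048]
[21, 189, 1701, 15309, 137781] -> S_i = 21*9^i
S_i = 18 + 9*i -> [18, 27, 36, 45, 54]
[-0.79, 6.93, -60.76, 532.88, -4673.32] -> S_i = -0.79*(-8.77)^i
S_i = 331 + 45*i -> [331, 376, 421, 466, 511]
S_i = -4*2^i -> [-4, -8, -16, -32, -64]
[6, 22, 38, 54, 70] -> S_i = 6 + 16*i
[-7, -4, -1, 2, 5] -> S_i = -7 + 3*i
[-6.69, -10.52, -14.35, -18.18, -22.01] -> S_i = -6.69 + -3.83*i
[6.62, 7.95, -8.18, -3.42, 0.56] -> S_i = Random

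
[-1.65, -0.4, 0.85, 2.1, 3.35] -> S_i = -1.65 + 1.25*i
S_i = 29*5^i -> [29, 145, 725, 3625, 18125]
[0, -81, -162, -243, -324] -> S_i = 0 + -81*i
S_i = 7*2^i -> [7, 14, 28, 56, 112]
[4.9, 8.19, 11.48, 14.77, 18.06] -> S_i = 4.90 + 3.29*i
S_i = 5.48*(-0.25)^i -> [5.48, -1.37, 0.34, -0.09, 0.02]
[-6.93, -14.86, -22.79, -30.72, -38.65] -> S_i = -6.93 + -7.93*i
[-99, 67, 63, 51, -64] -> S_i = Random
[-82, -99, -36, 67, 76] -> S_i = Random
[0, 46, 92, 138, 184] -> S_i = 0 + 46*i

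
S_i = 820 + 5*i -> [820, 825, 830, 835, 840]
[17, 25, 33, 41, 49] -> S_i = 17 + 8*i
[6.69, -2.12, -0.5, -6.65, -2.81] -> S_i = Random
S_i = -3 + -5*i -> [-3, -8, -13, -18, -23]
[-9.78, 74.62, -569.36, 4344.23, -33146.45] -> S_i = -9.78*(-7.63)^i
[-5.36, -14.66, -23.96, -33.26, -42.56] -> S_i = -5.36 + -9.30*i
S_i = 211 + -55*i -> [211, 156, 101, 46, -9]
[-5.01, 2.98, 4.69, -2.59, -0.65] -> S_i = Random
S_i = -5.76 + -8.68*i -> [-5.76, -14.44, -23.12, -31.8, -40.48]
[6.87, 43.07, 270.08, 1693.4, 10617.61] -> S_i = 6.87*6.27^i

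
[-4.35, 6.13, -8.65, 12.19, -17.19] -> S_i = -4.35*(-1.41)^i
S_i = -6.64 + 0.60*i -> [-6.64, -6.04, -5.44, -4.84, -4.24]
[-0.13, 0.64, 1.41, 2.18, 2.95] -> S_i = -0.13 + 0.77*i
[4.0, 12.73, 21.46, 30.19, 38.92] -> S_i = 4.00 + 8.73*i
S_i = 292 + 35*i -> [292, 327, 362, 397, 432]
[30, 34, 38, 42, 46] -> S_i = 30 + 4*i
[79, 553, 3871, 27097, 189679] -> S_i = 79*7^i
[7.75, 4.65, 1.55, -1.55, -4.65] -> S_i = 7.75 + -3.10*i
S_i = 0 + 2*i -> [0, 2, 4, 6, 8]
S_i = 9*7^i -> [9, 63, 441, 3087, 21609]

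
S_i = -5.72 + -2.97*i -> [-5.72, -8.69, -11.66, -14.63, -17.6]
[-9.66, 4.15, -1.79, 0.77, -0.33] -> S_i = -9.66*(-0.43)^i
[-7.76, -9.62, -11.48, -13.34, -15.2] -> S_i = -7.76 + -1.86*i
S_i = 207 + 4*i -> [207, 211, 215, 219, 223]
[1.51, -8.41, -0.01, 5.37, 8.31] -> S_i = Random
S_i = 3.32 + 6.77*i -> [3.32, 10.09, 16.86, 23.63, 30.4]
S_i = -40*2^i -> [-40, -80, -160, -320, -640]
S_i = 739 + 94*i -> [739, 833, 927, 1021, 1115]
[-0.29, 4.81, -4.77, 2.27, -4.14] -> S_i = Random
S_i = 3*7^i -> [3, 21, 147, 1029, 7203]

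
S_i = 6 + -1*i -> [6, 5, 4, 3, 2]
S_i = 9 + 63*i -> [9, 72, 135, 198, 261]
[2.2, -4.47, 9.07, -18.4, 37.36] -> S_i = 2.20*(-2.03)^i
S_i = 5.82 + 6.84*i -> [5.82, 12.66, 19.5, 26.34, 33.18]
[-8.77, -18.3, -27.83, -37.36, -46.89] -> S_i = -8.77 + -9.53*i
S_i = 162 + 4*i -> [162, 166, 170, 174, 178]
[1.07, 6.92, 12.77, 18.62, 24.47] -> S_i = 1.07 + 5.85*i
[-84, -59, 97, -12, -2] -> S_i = Random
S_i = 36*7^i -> [36, 252, 1764, 12348, 86436]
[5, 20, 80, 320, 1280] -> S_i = 5*4^i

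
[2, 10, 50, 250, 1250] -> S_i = 2*5^i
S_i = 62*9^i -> [62, 558, 5022, 45198, 406782]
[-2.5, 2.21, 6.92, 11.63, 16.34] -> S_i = -2.50 + 4.71*i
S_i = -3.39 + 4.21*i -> [-3.39, 0.82, 5.03, 9.24, 13.45]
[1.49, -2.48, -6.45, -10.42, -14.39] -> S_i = 1.49 + -3.97*i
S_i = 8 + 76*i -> [8, 84, 160, 236, 312]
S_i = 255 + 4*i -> [255, 259, 263, 267, 271]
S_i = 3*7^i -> [3, 21, 147, 1029, 7203]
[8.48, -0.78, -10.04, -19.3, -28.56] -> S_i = 8.48 + -9.26*i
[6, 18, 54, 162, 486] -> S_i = 6*3^i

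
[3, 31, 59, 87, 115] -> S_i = 3 + 28*i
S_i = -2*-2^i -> [-2, 4, -8, 16, -32]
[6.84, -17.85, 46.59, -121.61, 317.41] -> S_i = 6.84*(-2.61)^i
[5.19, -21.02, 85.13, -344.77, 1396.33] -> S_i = 5.19*(-4.05)^i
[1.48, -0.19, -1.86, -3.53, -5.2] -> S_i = 1.48 + -1.67*i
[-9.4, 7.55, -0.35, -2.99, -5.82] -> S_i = Random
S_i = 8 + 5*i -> [8, 13, 18, 23, 28]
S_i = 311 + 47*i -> [311, 358, 405, 452, 499]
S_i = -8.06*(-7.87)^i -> [-8.06, 63.43, -499.21, 3928.79, -30919.61]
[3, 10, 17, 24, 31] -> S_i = 3 + 7*i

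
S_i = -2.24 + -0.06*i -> [-2.24, -2.3, -2.36, -2.42, -2.48]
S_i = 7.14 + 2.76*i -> [7.14, 9.9, 12.66, 15.42, 18.18]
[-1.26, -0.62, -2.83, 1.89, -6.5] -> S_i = Random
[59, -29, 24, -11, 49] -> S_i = Random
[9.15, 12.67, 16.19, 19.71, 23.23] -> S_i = 9.15 + 3.52*i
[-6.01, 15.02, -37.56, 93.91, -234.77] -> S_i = -6.01*(-2.50)^i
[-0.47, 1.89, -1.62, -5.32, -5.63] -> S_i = Random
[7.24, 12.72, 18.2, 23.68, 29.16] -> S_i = 7.24 + 5.48*i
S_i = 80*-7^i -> [80, -560, 3920, -27440, 192080]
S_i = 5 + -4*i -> [5, 1, -3, -7, -11]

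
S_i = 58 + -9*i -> [58, 49, 40, 31, 22]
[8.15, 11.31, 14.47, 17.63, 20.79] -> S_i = 8.15 + 3.16*i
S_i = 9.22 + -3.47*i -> [9.22, 5.75, 2.28, -1.19, -4.66]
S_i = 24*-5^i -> [24, -120, 600, -3000, 15000]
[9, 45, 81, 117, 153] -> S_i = 9 + 36*i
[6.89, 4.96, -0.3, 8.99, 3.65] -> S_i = Random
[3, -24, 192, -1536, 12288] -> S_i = 3*-8^i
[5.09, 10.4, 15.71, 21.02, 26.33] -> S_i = 5.09 + 5.31*i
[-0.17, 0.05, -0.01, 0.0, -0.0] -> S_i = -0.17*(-0.28)^i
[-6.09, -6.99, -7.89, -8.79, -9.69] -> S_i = -6.09 + -0.90*i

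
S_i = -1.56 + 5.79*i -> [-1.56, 4.23, 10.02, 15.81, 21.6]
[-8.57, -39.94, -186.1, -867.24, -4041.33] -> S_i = -8.57*4.66^i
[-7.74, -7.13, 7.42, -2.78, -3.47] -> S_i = Random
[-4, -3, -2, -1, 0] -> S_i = -4 + 1*i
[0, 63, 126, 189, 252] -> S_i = 0 + 63*i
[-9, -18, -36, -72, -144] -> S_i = -9*2^i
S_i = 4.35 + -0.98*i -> [4.35, 3.37, 2.39, 1.41, 0.43]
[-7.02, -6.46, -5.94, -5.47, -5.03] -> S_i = -7.02*0.92^i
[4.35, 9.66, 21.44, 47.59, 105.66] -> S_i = 4.35*2.22^i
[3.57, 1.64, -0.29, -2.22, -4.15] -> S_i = 3.57 + -1.93*i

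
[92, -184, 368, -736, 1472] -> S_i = 92*-2^i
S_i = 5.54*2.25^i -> [5.54, 12.46, 28.05, 63.1, 141.98]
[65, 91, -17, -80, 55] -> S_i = Random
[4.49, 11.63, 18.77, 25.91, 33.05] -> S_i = 4.49 + 7.14*i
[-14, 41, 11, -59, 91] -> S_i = Random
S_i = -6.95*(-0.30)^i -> [-6.95, 2.08, -0.63, 0.19, -0.06]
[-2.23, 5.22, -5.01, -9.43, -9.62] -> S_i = Random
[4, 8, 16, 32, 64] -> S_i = 4*2^i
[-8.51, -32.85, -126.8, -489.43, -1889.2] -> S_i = -8.51*3.86^i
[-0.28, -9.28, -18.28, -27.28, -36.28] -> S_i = -0.28 + -9.00*i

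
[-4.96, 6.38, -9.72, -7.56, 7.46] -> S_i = Random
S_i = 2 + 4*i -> [2, 6, 10, 14, 18]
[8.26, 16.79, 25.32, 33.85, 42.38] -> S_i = 8.26 + 8.53*i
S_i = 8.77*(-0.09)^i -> [8.77, -0.79, 0.07, -0.01, 0.0]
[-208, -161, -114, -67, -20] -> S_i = -208 + 47*i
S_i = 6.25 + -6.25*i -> [6.25, 0.0, -6.25, -12.5, -18.75]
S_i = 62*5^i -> [62, 310, 1550, 7750, 38750]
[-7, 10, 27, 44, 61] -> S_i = -7 + 17*i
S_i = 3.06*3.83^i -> [3.06, 11.72, 44.89, 171.92, 658.44]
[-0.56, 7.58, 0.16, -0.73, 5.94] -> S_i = Random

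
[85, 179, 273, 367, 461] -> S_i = 85 + 94*i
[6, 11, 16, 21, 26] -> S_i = 6 + 5*i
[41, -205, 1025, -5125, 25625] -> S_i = 41*-5^i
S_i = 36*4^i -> [36, 144, 576, 2304, 9216]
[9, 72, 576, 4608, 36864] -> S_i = 9*8^i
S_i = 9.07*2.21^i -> [9.07, 20.04, 44.3, 97.9, 216.36]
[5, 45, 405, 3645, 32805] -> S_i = 5*9^i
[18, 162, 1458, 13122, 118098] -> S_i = 18*9^i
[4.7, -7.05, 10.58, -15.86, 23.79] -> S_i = 4.70*(-1.50)^i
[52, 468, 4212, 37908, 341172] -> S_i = 52*9^i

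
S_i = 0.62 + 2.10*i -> [0.62, 2.72, 4.82, 6.92, 9.02]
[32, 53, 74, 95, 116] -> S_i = 32 + 21*i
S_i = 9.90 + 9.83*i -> [9.9, 19.73, 29.56, 39.39, 49.22]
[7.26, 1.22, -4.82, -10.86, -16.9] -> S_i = 7.26 + -6.04*i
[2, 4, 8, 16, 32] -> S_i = 2*2^i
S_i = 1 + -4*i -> [1, -3, -7, -11, -15]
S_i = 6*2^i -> [6, 12, 24, 48, 96]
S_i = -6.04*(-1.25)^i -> [-6.04, 7.55, -9.44, 11.8, -14.75]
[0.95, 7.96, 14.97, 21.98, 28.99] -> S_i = 0.95 + 7.01*i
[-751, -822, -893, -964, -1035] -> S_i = -751 + -71*i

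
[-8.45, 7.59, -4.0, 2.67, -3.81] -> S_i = Random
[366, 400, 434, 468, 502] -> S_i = 366 + 34*i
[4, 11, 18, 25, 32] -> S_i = 4 + 7*i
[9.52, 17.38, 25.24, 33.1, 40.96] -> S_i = 9.52 + 7.86*i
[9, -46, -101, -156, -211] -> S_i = 9 + -55*i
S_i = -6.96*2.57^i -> [-6.96, -17.89, -45.97, -118.14, -303.63]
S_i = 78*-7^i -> [78, -546, 3822, -26754, 187278]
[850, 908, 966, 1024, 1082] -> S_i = 850 + 58*i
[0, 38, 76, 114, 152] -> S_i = 0 + 38*i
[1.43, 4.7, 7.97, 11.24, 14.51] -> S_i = 1.43 + 3.27*i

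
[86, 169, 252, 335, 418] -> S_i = 86 + 83*i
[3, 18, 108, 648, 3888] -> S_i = 3*6^i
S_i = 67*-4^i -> [67, -268, 1072, -4288, 17152]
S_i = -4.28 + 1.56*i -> [-4.28, -2.72, -1.16, 0.4, 1.96]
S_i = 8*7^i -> [8, 56, 392, 2744, 19208]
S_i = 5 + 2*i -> [5, 7, 9, 11, 13]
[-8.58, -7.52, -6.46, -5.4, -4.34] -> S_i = -8.58 + 1.06*i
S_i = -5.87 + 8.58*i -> [-5.87, 2.71, 11.29, 19.87, 28.45]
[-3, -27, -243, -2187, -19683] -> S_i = -3*9^i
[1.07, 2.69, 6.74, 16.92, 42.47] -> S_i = 1.07*2.51^i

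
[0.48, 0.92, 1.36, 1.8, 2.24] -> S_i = 0.48 + 0.44*i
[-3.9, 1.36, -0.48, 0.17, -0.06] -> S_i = -3.90*(-0.35)^i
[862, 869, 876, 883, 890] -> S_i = 862 + 7*i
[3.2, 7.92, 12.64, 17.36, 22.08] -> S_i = 3.20 + 4.72*i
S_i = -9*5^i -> [-9, -45, -225, -1125, -5625]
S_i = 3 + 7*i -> [3, 10, 17, 24, 31]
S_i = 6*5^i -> [6, 30, 150, 750, 3750]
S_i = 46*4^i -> [46, 184, 736, 2944, 11776]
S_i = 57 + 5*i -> [57, 62, 67, 72, 77]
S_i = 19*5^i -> [19, 95, 475, 2375, 11875]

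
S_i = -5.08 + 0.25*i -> [-5.08, -4.83, -4.58, -4.33, -4.08]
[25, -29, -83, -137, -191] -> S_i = 25 + -54*i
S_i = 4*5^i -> [4, 20, 100, 500, 2500]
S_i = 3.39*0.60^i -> [3.39, 2.03, 1.22, 0.73, 0.44]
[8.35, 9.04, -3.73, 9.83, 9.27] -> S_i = Random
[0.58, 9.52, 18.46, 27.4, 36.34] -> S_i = 0.58 + 8.94*i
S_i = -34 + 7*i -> [-34, -27, -20, -13, -6]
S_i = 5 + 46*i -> [5, 51, 97, 143, 189]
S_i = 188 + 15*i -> [188, 203, 218, 233, 248]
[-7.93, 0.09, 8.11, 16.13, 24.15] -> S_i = -7.93 + 8.02*i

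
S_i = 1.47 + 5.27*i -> [1.47, 6.74, 12.01, 17.28, 22.55]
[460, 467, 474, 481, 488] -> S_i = 460 + 7*i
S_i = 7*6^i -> [7, 42, 252, 1512, 9072]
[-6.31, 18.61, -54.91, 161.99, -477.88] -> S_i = -6.31*(-2.95)^i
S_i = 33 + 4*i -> [33, 37, 41, 45, 49]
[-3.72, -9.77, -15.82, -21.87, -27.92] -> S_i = -3.72 + -6.05*i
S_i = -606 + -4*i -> [-606, -610, -614, -618, -622]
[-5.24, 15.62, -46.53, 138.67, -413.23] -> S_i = -5.24*(-2.98)^i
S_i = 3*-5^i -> [3, -15, 75, -375, 1875]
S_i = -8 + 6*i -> [-8, -2, 4, 10, 16]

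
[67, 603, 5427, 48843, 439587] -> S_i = 67*9^i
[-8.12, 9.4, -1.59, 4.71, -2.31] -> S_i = Random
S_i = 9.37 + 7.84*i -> [9.37, 17.21, 25.05, 32.89, 40.73]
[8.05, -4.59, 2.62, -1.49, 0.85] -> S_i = 8.05*(-0.57)^i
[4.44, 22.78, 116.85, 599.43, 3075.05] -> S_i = 4.44*5.13^i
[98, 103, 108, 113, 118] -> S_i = 98 + 5*i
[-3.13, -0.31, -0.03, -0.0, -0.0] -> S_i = -3.13*0.10^i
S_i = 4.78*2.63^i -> [4.78, 12.57, 33.06, 86.96, 228.69]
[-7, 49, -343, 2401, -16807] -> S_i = -7*-7^i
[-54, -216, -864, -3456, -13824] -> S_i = -54*4^i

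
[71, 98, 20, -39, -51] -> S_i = Random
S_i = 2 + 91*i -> [2, 93, 184, 275, 366]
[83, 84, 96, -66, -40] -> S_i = Random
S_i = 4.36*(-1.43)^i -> [4.36, -6.23, 8.92, -12.75, 18.23]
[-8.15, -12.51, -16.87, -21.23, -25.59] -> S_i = -8.15 + -4.36*i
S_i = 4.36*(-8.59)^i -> [4.36, -37.45, 321.72, -2763.54, 23738.82]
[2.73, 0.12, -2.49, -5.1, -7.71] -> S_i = 2.73 + -2.61*i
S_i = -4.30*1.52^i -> [-4.3, -6.54, -9.93, -15.1, -22.95]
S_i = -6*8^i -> [-6, -48, -384, -3072, -24576]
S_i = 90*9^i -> [90, 810, 7290, 65610, 590490]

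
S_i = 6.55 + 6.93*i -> [6.55, 13.48, 20.41, 27.34, 34.27]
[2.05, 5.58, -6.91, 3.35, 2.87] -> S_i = Random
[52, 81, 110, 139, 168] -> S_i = 52 + 29*i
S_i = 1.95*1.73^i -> [1.95, 3.37, 5.84, 10.1, 17.47]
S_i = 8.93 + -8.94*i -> [8.93, -0.01, -8.95, -17.89, -26.83]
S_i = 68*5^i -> [68, 340, 1700, 8500, 42500]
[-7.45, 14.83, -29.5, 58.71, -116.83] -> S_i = -7.45*(-1.99)^i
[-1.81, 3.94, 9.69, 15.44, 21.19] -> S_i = -1.81 + 5.75*i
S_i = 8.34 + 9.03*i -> [8.34, 17.37, 26.4, 35.43, 44.46]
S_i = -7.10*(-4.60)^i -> [-7.1, 32.66, -150.24, 691.09, -3178.99]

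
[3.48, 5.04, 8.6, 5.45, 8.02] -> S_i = Random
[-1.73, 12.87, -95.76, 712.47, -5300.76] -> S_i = -1.73*(-7.44)^i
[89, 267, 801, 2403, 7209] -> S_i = 89*3^i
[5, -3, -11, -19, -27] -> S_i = 5 + -8*i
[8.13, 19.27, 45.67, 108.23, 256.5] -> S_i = 8.13*2.37^i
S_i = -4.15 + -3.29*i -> [-4.15, -7.44, -10.73, -14.02, -17.31]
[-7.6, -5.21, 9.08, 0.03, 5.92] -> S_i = Random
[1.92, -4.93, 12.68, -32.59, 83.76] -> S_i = 1.92*(-2.57)^i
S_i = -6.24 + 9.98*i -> [-6.24, 3.74, 13.72, 23.7, 33.68]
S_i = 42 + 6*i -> [42, 48, 54, 60, 66]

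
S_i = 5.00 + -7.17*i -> [5.0, -2.17, -9.34, -16.51, -23.68]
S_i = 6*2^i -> [6, 12, 24, 48, 96]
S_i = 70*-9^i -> [70, -630, 5670, -51030, 459270]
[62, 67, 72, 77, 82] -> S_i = 62 + 5*i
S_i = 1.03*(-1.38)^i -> [1.03, -1.42, 1.96, -2.71, 3.74]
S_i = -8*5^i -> [-8, -40, -200, -1000, -5000]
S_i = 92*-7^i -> [92, -644, 4508, -31556, 220892]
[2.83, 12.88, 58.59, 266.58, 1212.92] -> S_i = 2.83*4.55^i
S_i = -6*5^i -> [-6, -30, -150, -750, -3750]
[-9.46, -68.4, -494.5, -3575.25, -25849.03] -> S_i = -9.46*7.23^i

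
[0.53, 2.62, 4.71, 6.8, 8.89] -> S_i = 0.53 + 2.09*i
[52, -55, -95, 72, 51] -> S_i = Random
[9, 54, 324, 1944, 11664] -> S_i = 9*6^i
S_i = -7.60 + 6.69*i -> [-7.6, -0.91, 5.78, 12.47, 19.16]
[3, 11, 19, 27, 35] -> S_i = 3 + 8*i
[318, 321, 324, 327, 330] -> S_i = 318 + 3*i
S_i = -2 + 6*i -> [-2, 4, 10, 16, 22]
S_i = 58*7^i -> [58, 406, 2842, 19894, 139258]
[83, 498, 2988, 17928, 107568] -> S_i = 83*6^i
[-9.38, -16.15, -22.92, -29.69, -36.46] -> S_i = -9.38 + -6.77*i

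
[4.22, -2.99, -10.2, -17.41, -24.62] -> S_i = 4.22 + -7.21*i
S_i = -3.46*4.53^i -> [-3.46, -15.67, -71.0, -321.64, -1457.03]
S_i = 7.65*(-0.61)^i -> [7.65, -4.67, 2.85, -1.74, 1.06]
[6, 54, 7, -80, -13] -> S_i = Random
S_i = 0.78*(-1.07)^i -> [0.78, -0.83, 0.89, -0.96, 1.02]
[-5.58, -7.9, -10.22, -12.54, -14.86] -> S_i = -5.58 + -2.32*i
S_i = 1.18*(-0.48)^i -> [1.18, -0.57, 0.27, -0.13, 0.06]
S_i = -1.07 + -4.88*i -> [-1.07, -5.95, -10.83, -15.71, -20.59]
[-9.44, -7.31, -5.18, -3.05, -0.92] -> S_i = -9.44 + 2.13*i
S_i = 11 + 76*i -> [11, 87, 163, 239, 315]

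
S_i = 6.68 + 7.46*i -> [6.68, 14.14, 21.6, 29.06, 36.52]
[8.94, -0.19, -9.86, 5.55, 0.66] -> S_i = Random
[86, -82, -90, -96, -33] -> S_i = Random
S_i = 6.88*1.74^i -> [6.88, 11.97, 20.83, 36.24, 63.06]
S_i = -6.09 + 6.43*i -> [-6.09, 0.34, 6.77, 13.2, 19.63]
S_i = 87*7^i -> [87, 609, 4263, 29841, 208887]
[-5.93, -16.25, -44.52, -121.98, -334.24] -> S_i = -5.93*2.74^i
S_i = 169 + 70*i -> [169, 239, 309, 379, 449]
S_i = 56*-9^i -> [56, -504, 4536, -40824, 367416]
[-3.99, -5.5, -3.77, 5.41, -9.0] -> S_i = Random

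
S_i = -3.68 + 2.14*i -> [-3.68, -1.54, 0.6, 2.74, 4.88]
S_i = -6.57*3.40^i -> [-6.57, -22.34, -75.95, -258.23, -877.97]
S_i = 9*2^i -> [9, 18, 36, 72, 144]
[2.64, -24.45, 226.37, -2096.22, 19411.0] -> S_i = 2.64*(-9.26)^i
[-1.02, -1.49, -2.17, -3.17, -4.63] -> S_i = -1.02*1.46^i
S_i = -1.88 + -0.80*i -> [-1.88, -2.68, -3.48, -4.28, -5.08]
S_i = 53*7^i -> [53, 371, 2597, 18179, 127253]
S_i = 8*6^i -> [8, 48, 288, 1728, 10368]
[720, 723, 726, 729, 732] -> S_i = 720 + 3*i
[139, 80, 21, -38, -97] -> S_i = 139 + -59*i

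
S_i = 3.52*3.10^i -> [3.52, 10.91, 33.83, 104.86, 325.08]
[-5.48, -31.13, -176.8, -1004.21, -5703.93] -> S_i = -5.48*5.68^i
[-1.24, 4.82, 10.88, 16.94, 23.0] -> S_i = -1.24 + 6.06*i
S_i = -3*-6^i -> [-3, 18, -108, 648, -3888]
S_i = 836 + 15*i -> [836, 851, 866, 881, 896]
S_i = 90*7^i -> [90, 630, 4410, 30870, 216090]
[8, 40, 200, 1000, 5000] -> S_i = 8*5^i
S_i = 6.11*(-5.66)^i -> [6.11, -34.58, 195.74, -1107.87, 6270.57]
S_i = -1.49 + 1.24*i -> [-1.49, -0.25, 0.99, 2.23, 3.47]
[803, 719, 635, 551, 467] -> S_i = 803 + -84*i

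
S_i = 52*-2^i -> [52, -104, 208, -416, 832]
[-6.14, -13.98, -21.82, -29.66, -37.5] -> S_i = -6.14 + -7.84*i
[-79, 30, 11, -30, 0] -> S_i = Random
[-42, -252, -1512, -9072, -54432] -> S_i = -42*6^i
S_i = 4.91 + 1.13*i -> [4.91, 6.04, 7.17, 8.3, 9.43]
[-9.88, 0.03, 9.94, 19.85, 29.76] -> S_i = -9.88 + 9.91*i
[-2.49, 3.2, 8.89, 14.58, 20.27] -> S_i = -2.49 + 5.69*i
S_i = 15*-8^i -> [15, -120, 960, -7680, 61440]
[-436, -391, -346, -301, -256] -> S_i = -436 + 45*i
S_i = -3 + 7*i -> [-3, 4, 11, 18, 25]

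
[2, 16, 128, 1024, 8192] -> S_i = 2*8^i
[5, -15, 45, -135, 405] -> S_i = 5*-3^i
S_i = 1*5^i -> [1, 5, 25, 125, 625]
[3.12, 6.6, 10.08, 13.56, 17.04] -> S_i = 3.12 + 3.48*i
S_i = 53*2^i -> [53, 106, 212, 424, 848]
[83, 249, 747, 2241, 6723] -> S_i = 83*3^i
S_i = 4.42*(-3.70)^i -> [4.42, -16.35, 60.51, -223.89, 828.38]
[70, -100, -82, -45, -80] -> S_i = Random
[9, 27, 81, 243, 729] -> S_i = 9*3^i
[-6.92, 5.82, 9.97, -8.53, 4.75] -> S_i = Random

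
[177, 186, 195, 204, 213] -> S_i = 177 + 9*i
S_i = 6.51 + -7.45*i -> [6.51, -0.94, -8.39, -15.84, -23.29]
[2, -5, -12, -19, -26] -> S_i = 2 + -7*i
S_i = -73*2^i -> [-73, -146, -292, -584, -1168]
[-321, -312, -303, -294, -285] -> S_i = -321 + 9*i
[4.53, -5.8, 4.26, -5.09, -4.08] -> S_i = Random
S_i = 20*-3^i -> [20, -60, 180, -540, 1620]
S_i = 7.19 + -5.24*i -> [7.19, 1.95, -3.29, -8.53, -13.77]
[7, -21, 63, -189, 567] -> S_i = 7*-3^i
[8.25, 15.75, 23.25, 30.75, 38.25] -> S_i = 8.25 + 7.50*i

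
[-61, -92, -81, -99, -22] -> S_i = Random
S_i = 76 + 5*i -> [76, 81, 86, 91, 96]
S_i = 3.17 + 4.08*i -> [3.17, 7.25, 11.33, 15.41, 19.49]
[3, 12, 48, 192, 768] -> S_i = 3*4^i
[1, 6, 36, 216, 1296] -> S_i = 1*6^i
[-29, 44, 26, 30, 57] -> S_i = Random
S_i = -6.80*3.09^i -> [-6.8, -21.01, -64.93, -200.62, -619.93]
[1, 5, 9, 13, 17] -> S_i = 1 + 4*i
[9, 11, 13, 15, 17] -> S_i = 9 + 2*i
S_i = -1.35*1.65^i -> [-1.35, -2.23, -3.68, -6.06, -10.01]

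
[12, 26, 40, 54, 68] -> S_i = 12 + 14*i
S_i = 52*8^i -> [52, 416, 3328, 26624, 212992]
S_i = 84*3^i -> [84, 252, 756, 2268, 6804]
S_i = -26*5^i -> [-26, -130, -650, -3250, -16250]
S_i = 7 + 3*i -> [7, 10, 13, 16, 19]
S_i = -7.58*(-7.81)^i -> [-7.58, 59.2, -462.35, 3610.96, -28201.57]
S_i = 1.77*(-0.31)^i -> [1.77, -0.55, 0.17, -0.05, 0.02]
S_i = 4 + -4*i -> [4, 0, -4, -8, -12]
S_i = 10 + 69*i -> [10, 79, 148, 217, 286]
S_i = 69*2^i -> [69, 138, 276, 552, 1104]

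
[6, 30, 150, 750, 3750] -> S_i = 6*5^i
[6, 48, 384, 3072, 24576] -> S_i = 6*8^i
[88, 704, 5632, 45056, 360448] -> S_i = 88*8^i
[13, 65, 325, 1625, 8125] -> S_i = 13*5^i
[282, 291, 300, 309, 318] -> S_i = 282 + 9*i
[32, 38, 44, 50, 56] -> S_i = 32 + 6*i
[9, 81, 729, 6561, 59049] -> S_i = 9*9^i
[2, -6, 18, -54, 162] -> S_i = 2*-3^i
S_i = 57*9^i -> [57, 513, 4617, 41553, 373977]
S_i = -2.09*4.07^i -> [-2.09, -8.51, -34.62, -140.91, -573.49]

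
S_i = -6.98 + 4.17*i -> [-6.98, -2.81, 1.36, 5.53, 9.7]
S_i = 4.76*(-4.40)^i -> [4.76, -20.94, 92.15, -405.48, 1784.09]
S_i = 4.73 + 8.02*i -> [4.73, 12.75, 20.77, 28.79, 36.81]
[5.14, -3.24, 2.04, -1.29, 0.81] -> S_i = 5.14*(-0.63)^i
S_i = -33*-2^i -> [-33, 66, -132, 264, -528]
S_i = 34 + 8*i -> [34, 42, 50, 58, 66]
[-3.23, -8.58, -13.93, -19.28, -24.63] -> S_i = -3.23 + -5.35*i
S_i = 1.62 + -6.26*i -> [1.62, -4.64, -10.9, -17.16, -23.42]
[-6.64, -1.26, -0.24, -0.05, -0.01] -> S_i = -6.64*0.19^i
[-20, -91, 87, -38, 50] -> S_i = Random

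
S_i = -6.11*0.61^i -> [-6.11, -3.73, -2.27, -1.39, -0.85]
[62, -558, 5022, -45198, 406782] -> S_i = 62*-9^i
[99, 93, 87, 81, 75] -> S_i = 99 + -6*i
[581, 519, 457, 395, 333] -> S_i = 581 + -62*i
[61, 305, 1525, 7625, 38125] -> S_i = 61*5^i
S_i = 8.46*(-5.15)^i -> [8.46, -43.57, 224.38, -1155.56, 5951.13]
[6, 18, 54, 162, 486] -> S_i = 6*3^i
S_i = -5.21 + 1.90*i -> [-5.21, -3.31, -1.41, 0.49, 2.39]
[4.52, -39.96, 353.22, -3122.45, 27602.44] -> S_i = 4.52*(-8.84)^i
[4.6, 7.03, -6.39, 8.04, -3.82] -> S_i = Random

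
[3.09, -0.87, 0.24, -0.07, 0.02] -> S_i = 3.09*(-0.28)^i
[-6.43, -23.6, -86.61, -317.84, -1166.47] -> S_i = -6.43*3.67^i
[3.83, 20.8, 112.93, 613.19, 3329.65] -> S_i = 3.83*5.43^i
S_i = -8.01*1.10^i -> [-8.01, -8.81, -9.69, -10.66, -11.73]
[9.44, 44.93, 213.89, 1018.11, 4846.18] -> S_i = 9.44*4.76^i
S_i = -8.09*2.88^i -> [-8.09, -23.3, -67.1, -193.25, -556.57]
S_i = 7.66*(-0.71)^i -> [7.66, -5.44, 3.86, -2.74, 1.95]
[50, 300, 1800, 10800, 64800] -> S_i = 50*6^i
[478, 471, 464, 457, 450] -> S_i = 478 + -7*i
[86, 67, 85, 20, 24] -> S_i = Random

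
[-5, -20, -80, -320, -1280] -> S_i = -5*4^i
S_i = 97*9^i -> [97, 873, 7857, 70713, 636417]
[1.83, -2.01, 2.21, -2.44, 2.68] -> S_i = 1.83*(-1.10)^i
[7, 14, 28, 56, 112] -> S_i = 7*2^i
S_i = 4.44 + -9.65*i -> [4.44, -5.21, -14.86, -24.51, -34.16]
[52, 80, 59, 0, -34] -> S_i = Random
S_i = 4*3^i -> [4, 12, 36, 108, 324]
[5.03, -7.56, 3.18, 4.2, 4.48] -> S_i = Random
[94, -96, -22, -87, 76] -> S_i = Random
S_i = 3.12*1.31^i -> [3.12, 4.09, 5.35, 7.01, 9.19]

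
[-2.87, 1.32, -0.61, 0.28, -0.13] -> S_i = -2.87*(-0.46)^i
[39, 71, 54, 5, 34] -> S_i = Random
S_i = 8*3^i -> [8, 24, 72, 216, 648]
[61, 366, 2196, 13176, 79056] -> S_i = 61*6^i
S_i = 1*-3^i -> [1, -3, 9, -27, 81]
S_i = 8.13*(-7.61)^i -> [8.13, -61.87, 470.83, -3582.98, 27266.49]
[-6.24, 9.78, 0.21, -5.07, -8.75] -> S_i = Random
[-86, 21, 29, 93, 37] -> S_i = Random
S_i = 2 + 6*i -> [2, 8, 14, 20, 26]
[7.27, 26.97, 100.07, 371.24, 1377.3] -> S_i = 7.27*3.71^i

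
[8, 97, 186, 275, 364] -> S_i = 8 + 89*i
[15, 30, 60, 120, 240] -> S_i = 15*2^i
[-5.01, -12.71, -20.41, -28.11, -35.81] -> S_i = -5.01 + -7.70*i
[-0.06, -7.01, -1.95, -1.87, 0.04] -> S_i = Random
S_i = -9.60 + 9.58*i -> [-9.6, -0.02, 9.56, 19.14, 28.72]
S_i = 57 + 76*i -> [57, 133, 209, 285, 361]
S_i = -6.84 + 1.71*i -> [-6.84, -5.13, -3.42, -1.71, 0.0]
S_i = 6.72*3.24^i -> [6.72, 21.77, 70.54, 228.56, 740.54]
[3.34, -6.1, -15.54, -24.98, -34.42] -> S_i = 3.34 + -9.44*i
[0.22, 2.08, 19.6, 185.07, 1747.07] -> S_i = 0.22*9.44^i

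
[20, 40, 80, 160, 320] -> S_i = 20*2^i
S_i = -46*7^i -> [-46, -322, -2254, -15778, -110446]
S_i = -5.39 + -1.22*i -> [-5.39, -6.61, -7.83, -9.05, -10.27]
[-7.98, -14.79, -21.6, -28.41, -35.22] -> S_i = -7.98 + -6.81*i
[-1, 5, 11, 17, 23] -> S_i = -1 + 6*i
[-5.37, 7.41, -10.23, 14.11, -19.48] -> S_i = -5.37*(-1.38)^i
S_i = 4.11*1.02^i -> [4.11, 4.19, 4.28, 4.36, 4.45]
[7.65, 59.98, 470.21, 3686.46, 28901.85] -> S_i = 7.65*7.84^i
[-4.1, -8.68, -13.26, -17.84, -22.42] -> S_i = -4.10 + -4.58*i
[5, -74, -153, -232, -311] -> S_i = 5 + -79*i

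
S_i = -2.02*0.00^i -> [-2.02, -0.0, -0.0, -0.0, -0.0]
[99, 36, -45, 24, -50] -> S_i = Random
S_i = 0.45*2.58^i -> [0.45, 1.16, 3.0, 7.73, 19.94]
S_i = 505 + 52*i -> [505, 557, 609, 661, 713]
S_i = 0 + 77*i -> [0, 77, 154, 231, 308]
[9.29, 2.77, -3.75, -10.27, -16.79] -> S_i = 9.29 + -6.52*i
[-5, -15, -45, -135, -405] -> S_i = -5*3^i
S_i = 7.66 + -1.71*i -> [7.66, 5.95, 4.24, 2.53, 0.82]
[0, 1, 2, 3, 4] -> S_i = 0 + 1*i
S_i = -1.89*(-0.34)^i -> [-1.89, 0.64, -0.22, 0.07, -0.03]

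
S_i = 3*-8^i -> [3, -24, 192, -1536, 12288]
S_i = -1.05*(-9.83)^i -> [-1.05, 10.32, -101.46, 997.36, -9804.0]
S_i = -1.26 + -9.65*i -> [-1.26, -10.91, -20.56, -30.21, -39.86]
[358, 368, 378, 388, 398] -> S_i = 358 + 10*i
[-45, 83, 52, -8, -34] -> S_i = Random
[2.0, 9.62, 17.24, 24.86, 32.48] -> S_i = 2.00 + 7.62*i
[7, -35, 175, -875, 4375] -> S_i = 7*-5^i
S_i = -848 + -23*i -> [-848, -871, -894, -917, -940]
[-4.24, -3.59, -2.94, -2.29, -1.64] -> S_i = -4.24 + 0.65*i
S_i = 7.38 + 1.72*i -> [7.38, 9.1, 10.82, 12.54, 14.26]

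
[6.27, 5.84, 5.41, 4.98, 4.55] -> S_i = 6.27 + -0.43*i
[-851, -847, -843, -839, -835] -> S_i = -851 + 4*i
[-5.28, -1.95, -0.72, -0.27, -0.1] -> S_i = -5.28*0.37^i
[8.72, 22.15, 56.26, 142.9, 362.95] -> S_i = 8.72*2.54^i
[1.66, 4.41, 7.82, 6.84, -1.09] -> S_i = Random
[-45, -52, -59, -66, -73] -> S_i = -45 + -7*i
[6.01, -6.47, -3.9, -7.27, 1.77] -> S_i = Random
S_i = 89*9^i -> [89, 801, 7209, 64881, 583929]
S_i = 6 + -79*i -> [6, -73, -152, -231, -310]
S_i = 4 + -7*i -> [4, -3, -10, -17, -24]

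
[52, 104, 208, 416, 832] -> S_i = 52*2^i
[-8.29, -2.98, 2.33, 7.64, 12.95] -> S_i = -8.29 + 5.31*i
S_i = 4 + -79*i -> [4, -75, -154, -233, -312]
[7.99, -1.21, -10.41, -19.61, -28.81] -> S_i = 7.99 + -9.20*i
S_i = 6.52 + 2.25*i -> [6.52, 8.77, 11.02, 13.27, 15.52]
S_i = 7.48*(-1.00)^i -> [7.48, -7.48, 7.48, -7.48, 7.48]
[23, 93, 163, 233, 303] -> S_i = 23 + 70*i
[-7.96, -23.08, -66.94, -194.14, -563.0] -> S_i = -7.96*2.90^i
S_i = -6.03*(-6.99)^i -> [-6.03, 42.15, -294.63, 2059.44, -14395.48]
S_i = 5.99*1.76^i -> [5.99, 10.54, 18.55, 32.66, 57.47]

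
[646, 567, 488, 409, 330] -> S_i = 646 + -79*i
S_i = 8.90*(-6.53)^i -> [8.9, -58.12, 379.5, -2478.16, 16182.39]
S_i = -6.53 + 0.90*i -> [-6.53, -5.63, -4.73, -3.83, -2.93]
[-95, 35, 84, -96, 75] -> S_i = Random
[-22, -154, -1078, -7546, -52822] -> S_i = -22*7^i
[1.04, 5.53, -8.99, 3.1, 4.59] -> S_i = Random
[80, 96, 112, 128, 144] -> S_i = 80 + 16*i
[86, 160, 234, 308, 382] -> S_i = 86 + 74*i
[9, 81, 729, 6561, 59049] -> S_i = 9*9^i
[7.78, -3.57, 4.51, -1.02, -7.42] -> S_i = Random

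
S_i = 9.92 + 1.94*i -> [9.92, 11.86, 13.8, 15.74, 17.68]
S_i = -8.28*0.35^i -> [-8.28, -2.9, -1.01, -0.36, -0.12]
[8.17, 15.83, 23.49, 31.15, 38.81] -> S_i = 8.17 + 7.66*i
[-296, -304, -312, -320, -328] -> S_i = -296 + -8*i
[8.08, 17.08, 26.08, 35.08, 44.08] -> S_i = 8.08 + 9.00*i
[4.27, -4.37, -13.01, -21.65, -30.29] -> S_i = 4.27 + -8.64*i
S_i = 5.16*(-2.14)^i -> [5.16, -11.04, 23.63, -50.57, 108.22]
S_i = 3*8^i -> [3, 24, 192, 1536, 12288]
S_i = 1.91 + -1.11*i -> [1.91, 0.8, -0.31, -1.42, -2.53]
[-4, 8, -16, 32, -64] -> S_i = -4*-2^i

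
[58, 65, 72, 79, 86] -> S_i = 58 + 7*i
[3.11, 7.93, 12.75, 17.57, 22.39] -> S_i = 3.11 + 4.82*i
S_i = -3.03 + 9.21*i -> [-3.03, 6.18, 15.39, 24.6, 33.81]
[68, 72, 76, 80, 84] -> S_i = 68 + 4*i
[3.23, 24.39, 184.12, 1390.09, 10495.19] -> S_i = 3.23*7.55^i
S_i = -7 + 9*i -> [-7, 2, 11, 20, 29]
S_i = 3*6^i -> [3, 18, 108, 648, 3888]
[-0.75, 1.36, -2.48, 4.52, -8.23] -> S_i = -0.75*(-1.82)^i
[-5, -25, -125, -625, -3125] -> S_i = -5*5^i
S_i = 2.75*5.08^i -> [2.75, 13.97, 70.97, 360.52, 1831.42]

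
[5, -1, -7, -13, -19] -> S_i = 5 + -6*i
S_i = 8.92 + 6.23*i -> [8.92, 15.15, 21.38, 27.61, 33.84]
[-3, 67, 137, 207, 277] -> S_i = -3 + 70*i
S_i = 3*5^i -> [3, 15, 75, 375, 1875]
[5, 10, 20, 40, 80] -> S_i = 5*2^i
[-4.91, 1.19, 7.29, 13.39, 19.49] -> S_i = -4.91 + 6.10*i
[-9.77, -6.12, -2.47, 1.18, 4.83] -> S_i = -9.77 + 3.65*i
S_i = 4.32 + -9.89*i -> [4.32, -5.57, -15.46, -25.35, -35.24]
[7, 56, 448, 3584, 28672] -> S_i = 7*8^i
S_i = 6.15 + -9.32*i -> [6.15, -3.17, -12.49, -21.81, -31.13]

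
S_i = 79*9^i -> [79, 711, 6399, 57591, 518319]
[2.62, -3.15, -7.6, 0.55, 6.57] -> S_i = Random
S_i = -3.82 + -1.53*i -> [-3.82, -5.35, -6.88, -8.41, -9.94]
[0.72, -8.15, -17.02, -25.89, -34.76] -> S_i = 0.72 + -8.87*i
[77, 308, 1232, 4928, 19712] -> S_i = 77*4^i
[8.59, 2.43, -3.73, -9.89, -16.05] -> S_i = 8.59 + -6.16*i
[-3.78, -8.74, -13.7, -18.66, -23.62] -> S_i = -3.78 + -4.96*i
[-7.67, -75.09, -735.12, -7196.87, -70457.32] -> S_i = -7.67*9.79^i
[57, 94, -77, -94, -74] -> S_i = Random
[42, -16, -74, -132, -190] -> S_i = 42 + -58*i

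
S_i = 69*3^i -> [69, 207, 621, 1863, 5589]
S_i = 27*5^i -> [27, 135, 675, 3375, 16875]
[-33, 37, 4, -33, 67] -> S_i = Random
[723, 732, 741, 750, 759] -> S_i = 723 + 9*i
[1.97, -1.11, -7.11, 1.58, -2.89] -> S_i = Random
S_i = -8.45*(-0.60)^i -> [-8.45, 5.07, -3.04, 1.83, -1.1]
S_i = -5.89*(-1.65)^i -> [-5.89, 9.72, -16.04, 26.46, -43.66]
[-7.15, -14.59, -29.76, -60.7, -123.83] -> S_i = -7.15*2.04^i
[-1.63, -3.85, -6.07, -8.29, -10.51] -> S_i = -1.63 + -2.22*i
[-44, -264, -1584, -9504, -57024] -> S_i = -44*6^i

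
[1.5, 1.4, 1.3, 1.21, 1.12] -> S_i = 1.50*0.93^i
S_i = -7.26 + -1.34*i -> [-7.26, -8.6, -9.94, -11.28, -12.62]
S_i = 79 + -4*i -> [79, 75, 71, 67, 63]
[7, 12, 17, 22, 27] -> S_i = 7 + 5*i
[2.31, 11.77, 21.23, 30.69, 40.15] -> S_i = 2.31 + 9.46*i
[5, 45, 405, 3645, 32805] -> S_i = 5*9^i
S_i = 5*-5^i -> [5, -25, 125, -625, 3125]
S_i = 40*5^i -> [40, 200, 1000, 5000, 25000]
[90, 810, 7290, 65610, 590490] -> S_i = 90*9^i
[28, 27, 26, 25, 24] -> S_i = 28 + -1*i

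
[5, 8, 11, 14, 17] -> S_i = 5 + 3*i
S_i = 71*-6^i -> [71, -426, 2556, -15336, 92016]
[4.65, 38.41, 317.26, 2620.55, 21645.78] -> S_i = 4.65*8.26^i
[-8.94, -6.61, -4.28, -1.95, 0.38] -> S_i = -8.94 + 2.33*i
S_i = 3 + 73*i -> [3, 76, 149, 222, 295]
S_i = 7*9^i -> [7, 63, 567, 5103, 45927]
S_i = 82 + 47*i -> [82, 129, 176, 223, 270]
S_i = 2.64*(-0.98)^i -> [2.64, -2.59, 2.54, -2.48, 2.44]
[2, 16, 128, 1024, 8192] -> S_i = 2*8^i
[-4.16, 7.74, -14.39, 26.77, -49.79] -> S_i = -4.16*(-1.86)^i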